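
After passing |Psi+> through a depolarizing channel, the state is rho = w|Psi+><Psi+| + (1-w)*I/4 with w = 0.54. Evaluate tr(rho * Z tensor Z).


|Psi+> = (|01> + |10>)/sqrt(2)
For the pure Bell state, <Z_A Z_B> = -1 (Bell-state Pauli correlator).
The maximally-mixed part I/4 has tr(I/4 * P tensor P) = 0 for any traceless Pauli P.
So <Z_A Z_B>_rho = w * (-1) + (1 - w) * 0
= 0.54 * (-1)
= -0.5400

-0.5400


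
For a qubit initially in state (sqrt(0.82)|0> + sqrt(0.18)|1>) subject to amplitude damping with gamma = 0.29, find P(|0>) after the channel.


For amplitude damping with parameter gamma on state sqrt(a)|0> + sqrt(b)|1>:
alpha^2 = 0.82, beta^2 = 0.18
P(|0>) = alpha^2 + gamma * beta^2
= 0.82 + 0.29 * 0.18
= 0.82 + 0.0522
= 0.8722

0.8722


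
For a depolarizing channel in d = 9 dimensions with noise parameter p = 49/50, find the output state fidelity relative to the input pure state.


F = (1-p) + p/d
= (1 - 0.9800) + 0.9800/9
= 0.0200 + 0.1089
= 0.1289

0.1289


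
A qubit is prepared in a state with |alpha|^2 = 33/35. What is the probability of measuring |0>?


|alpha|^2 = 33/35 = 0.9429
|beta|^2 = 1 - 33/35 = 2/35 = 0.0571
P(|0>) = |alpha|^2 = 0.9429

0.9429


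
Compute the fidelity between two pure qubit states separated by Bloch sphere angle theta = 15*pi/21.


For states separated by angle theta on Bloch sphere:
F = cos^2(theta/2)
theta = 15*pi/21 = 2.2440
theta/2 = 1.1220
cos(theta/2) = 0.4339
F = 0.1883

0.1883


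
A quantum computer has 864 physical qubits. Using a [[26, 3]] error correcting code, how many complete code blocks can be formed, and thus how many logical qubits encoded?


Each code block uses 26 physical qubits for 3 logical qubit(s).
Number of complete blocks = floor(864 / 26) = 33
Logical qubits = 33 * 3
= 99

99


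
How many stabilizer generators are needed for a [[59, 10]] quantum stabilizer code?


For an [[n,k]] stabilizer code:
Number of stabilizer generators = n - k
= 59 - 10
= 49

49


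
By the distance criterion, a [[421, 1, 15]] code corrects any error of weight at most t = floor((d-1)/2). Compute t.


Code parameters: [[421, 1, 15]], distance d = 15.
Number of correctable errors = floor((d-1)/2)
= floor((15 - 1)/2)
= floor(14/2)
= 7

7


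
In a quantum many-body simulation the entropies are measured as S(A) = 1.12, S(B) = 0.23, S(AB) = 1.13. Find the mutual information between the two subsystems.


I(A:B) = S(A) + S(B) - S(AB)
= 1.12 + 0.23 - 1.13
= 0.2200

0.2200


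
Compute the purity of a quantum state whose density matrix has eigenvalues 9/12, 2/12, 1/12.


tr(rho^2) = sum of eigenvalues squared
= (9/12)^2 + (2/12)^2 + (1/12)^2
= (81 + 4 + 1) / 144
= 86/144
= 0.5972

0.5972


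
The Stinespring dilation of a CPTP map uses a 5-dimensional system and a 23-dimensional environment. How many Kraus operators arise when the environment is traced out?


Tracing out the environment in an orthonormal basis {|i>_E} gives Kraus operators K_i = <i|_E U |0>_E.
Number of Kraus operators = dim(H_env) = d_env
= 23

23


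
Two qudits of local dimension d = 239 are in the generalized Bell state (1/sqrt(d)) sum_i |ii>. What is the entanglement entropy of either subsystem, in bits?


For a maximally entangled state in d x d:
S = log2(d) = log2(239)
= 7.9009

7.9009


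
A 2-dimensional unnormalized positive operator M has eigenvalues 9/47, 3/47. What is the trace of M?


tr(M) = sum of eigenvalues
= 9/47 + 3/47
= 12/47
= 0.2553

0.2553


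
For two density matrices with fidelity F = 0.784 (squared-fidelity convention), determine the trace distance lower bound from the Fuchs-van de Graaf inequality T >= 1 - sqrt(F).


Fuchs-van de Graaf (squared-fidelity convention): 1 - sqrt(F) <= T <= sqrt(1 - F).
Lower bound: T >= 1 - sqrt(F)
sqrt(F) = sqrt(0.784) = 0.8854
T >= 1 - 0.8854
T >= 0.1146

0.1146


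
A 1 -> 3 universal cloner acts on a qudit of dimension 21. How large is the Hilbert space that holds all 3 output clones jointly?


Output space = H^(tensor 3) where dim(H) = 21
dim = 21^3
= 441 (after 2 factors)
= 9261 (after 3 factors)
= 9261

9261


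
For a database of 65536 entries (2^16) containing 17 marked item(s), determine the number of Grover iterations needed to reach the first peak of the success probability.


After j Grover iterations the success probability is P(j) = sin^2((2j+1)*theta), where sin(theta) = sqrt(k/N).
N = 2^16 = 65536, k = 17
sin(theta) = sqrt(k/N) = 0.01610588135
theta = arcsin(sqrt(k/N)) = 0.01610657774 rad
P(j) reaches its first maximum when (2j+1)*theta is as close as possible to pi/2, i.e. j = round(pi/(4*theta) - 1/2).
pi/(4*theta) - 1/2 = 48.2626
(For comparison, the common estimate pi/4 * sqrt(N/k) = 48.7647; the exact maximiser is used here.)
Optimal iterations = 48

48


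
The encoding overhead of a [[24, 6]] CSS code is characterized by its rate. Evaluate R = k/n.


Code rate R = k/n
= 6/24
= 0.2500

0.2500


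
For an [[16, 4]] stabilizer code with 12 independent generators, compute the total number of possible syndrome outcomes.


Each stabilizer generator gives a binary (+1 or -1) measurement outcome.
With 12 independent generators:
Total syndromes = 2^12
= 4096

4096


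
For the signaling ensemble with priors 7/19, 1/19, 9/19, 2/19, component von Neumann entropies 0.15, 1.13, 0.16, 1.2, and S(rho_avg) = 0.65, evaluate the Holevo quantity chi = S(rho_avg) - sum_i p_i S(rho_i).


chi = S(rho) - sum_i p_i * S(rho_i)
Weighted entropy = 7/19 * 0.15 + 1/19 * 1.13 + 9/19 * 0.16 + 2/19 * 1.2
= 0.3168
chi = 0.65 - 0.3168
= 0.3332

0.3332


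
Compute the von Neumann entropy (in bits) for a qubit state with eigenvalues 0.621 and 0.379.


S = -p*log2(p) - (1-p)*log2(1-p)
p = 0.6210, 1-p = 0.3790
= -0.6210 * log2(0.6210) - 0.3790 * log2(0.3790)
= -(-0.4268) - (-0.5305)
= 0.9573

0.9573


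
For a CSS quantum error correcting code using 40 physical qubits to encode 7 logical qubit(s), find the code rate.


Code rate R = k/n
= 7/40
= 0.1750

0.1750


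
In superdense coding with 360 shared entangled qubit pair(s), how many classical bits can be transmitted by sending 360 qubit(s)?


Superdense coding allows 2 classical bits per shared entangled pair.
360 pair(s) -> 2 * 360 = 720 classical bits

720


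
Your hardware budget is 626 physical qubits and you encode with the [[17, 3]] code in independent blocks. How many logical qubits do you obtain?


Each code block uses 17 physical qubits for 3 logical qubit(s).
Number of complete blocks = floor(626 / 17) = 36
Logical qubits = 36 * 3
= 108

108


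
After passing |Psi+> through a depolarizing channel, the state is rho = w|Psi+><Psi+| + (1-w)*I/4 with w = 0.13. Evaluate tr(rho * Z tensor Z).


|Psi+> = (|01> + |10>)/sqrt(2)
For the pure Bell state, <Z_A Z_B> = -1 (Bell-state Pauli correlator).
The maximally-mixed part I/4 has tr(I/4 * P tensor P) = 0 for any traceless Pauli P.
So <Z_A Z_B>_rho = w * (-1) + (1 - w) * 0
= 0.13 * (-1)
= -0.1300

-0.1300


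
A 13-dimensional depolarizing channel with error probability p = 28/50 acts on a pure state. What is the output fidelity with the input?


F = (1-p) + p/d
= (1 - 0.5600) + 0.5600/13
= 0.4400 + 0.0431
= 0.4831

0.4831


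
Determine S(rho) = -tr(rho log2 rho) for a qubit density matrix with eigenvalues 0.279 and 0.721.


S = -p*log2(p) - (1-p)*log2(1-p)
p = 0.2790, 1-p = 0.7210
= -0.2790 * log2(0.2790) - 0.7210 * log2(0.7210)
= -(-0.5138) - (-0.3403)
= 0.8541

0.8541


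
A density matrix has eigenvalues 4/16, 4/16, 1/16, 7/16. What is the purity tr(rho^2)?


tr(rho^2) = sum of eigenvalues squared
= (4/16)^2 + (4/16)^2 + (1/16)^2 + (7/16)^2
= (16 + 16 + 1 + 49) / 256
= 82/256
= 0.3203

0.3203


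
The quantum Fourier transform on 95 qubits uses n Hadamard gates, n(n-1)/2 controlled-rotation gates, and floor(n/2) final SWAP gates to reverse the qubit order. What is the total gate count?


Hadamard gates: 95
Controlled rotations: n*(n-1)/2 = 95*94/2 = 4465
SWAP gates: floor(n/2) = floor(95/2) = 47
Total = 95 + 4465 + 47
= 4607

4607


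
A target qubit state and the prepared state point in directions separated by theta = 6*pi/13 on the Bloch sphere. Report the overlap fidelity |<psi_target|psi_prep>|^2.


For states separated by angle theta on Bloch sphere:
F = cos^2(theta/2)
theta = 6*pi/13 = 1.4500
theta/2 = 0.7250
cos(theta/2) = 0.7485
F = 0.5603

0.5603


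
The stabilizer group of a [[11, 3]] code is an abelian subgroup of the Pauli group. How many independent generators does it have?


For an [[n,k]] stabilizer code:
Number of stabilizer generators = n - k
= 11 - 3
= 8

8


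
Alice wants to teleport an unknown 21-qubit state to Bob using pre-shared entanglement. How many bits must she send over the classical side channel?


Quantum teleportation requires 2 classical bits per qubit teleported.
21 qubit(s) -> 2 * 21 = 42 classical bits

42


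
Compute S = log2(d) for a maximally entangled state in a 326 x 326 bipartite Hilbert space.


For a maximally entangled state in d x d:
S = log2(d) = log2(326)
= 8.3487

8.3487


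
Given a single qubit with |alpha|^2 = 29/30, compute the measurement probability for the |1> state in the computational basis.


|alpha|^2 = 29/30 = 0.9667
|beta|^2 = 1 - 29/30 = 1/30 = 0.0333
P(|1>) = |beta|^2 = 0.0333

0.0333


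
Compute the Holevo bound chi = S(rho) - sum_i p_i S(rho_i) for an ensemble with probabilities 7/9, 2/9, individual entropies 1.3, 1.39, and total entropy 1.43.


chi = S(rho) - sum_i p_i * S(rho_i)
Weighted entropy = 7/9 * 1.3 + 2/9 * 1.39
= 1.3200
chi = 1.43 - 1.3200
= 0.1100

0.1100


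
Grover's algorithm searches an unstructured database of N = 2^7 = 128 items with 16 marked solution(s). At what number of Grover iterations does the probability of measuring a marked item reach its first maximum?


After j Grover iterations the success probability is P(j) = sin^2((2j+1)*theta), where sin(theta) = sqrt(k/N).
N = 2^7 = 128, k = 16
sin(theta) = sqrt(k/N) = 0.3535533906
theta = arcsin(sqrt(k/N)) = 0.3613671239 rad
P(j) reaches its first maximum when (2j+1)*theta is as close as possible to pi/2, i.e. j = round(pi/(4*theta) - 1/2).
pi/(4*theta) - 1/2 = 1.6734
(For comparison, the common estimate pi/4 * sqrt(N/k) = 2.2214; the exact maximiser is used here.)
Optimal iterations = 2

2


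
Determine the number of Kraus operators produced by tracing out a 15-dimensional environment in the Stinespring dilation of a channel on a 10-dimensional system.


Tracing out the environment in an orthonormal basis {|i>_E} gives Kraus operators K_i = <i|_E U |0>_E.
Number of Kraus operators = dim(H_env) = d_env
= 15

15


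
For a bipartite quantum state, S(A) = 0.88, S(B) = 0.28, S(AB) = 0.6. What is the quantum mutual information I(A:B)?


I(A:B) = S(A) + S(B) - S(AB)
= 0.88 + 0.28 - 0.6
= 0.5600

0.5600


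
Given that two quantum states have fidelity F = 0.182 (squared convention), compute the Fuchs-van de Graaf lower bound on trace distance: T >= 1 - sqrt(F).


Fuchs-van de Graaf (squared-fidelity convention): 1 - sqrt(F) <= T <= sqrt(1 - F).
Lower bound: T >= 1 - sqrt(F)
sqrt(F) = sqrt(0.182) = 0.4266
T >= 1 - 0.4266
T >= 0.5734

0.5734


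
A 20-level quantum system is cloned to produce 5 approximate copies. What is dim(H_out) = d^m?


Output space = H^(tensor 5) where dim(H) = 20
dim = 20^5
= 400 (after 2 factors)
= 8000 (after 3 factors)
= 160000 (after 4 factors)
= 3200000 (after 5 factors)
= 3200000

3200000


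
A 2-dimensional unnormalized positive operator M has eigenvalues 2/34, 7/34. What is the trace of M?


tr(M) = sum of eigenvalues
= 2/34 + 7/34
= 9/34
= 0.2647

0.2647


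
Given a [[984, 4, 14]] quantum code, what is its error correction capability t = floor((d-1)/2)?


Code parameters: [[984, 4, 14]], distance d = 14.
Number of correctable errors = floor((d-1)/2)
= floor((14 - 1)/2)
= floor(13/2)
= 6

6


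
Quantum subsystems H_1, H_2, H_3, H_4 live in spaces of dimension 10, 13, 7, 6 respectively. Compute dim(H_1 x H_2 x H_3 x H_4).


dim(H_1 x H_2 x H_3 x H_4) = 10 * 13 * 7 * 6
= 130 * 7 * 6
= 910 * 6
= 5460

5460


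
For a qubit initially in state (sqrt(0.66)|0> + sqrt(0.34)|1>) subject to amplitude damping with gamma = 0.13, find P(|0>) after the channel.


For amplitude damping with parameter gamma on state sqrt(a)|0> + sqrt(b)|1>:
alpha^2 = 0.66, beta^2 = 0.34
P(|0>) = alpha^2 + gamma * beta^2
= 0.66 + 0.13 * 0.34
= 0.66 + 0.0442
= 0.7042

0.7042


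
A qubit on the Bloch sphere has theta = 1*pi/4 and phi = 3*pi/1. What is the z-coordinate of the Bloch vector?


theta = 0.7854, phi = 9.4248
r_z = cos(theta) = 0.7071

0.7071


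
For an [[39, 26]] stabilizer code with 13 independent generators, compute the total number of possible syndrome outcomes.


Each stabilizer generator gives a binary (+1 or -1) measurement outcome.
With 13 independent generators:
Total syndromes = 2^13
= 8192

8192


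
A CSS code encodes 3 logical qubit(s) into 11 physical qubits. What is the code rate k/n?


Code rate R = k/n
= 3/11
= 0.2727

0.2727


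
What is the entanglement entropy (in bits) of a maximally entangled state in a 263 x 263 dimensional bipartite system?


For a maximally entangled state in d x d:
S = log2(d) = log2(263)
= 8.0389

8.0389


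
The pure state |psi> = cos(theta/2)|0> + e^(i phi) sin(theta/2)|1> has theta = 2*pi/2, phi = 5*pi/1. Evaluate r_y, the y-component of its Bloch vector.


theta = 3.1416, phi = 15.7080
r_y = sin(theta)*sin(phi) = 0.0000 * 0.0000
r_y = 0.0000

0.0000


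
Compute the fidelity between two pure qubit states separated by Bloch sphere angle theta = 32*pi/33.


For states separated by angle theta on Bloch sphere:
F = cos^2(theta/2)
theta = 32*pi/33 = 3.0464
theta/2 = 1.5232
cos(theta/2) = 0.0476
F = 0.0023

0.0023


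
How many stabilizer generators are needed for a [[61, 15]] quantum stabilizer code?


For an [[n,k]] stabilizer code:
Number of stabilizer generators = n - k
= 61 - 15
= 46

46


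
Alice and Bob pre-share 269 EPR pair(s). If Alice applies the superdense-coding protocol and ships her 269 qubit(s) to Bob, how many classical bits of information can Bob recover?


Superdense coding allows 2 classical bits per shared entangled pair.
269 pair(s) -> 2 * 269 = 538 classical bits

538


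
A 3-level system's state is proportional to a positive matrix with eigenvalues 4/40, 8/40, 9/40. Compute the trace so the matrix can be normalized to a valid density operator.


tr(M) = sum of eigenvalues
= 4/40 + 8/40 + 9/40
= 21/40
= 0.5250

0.5250


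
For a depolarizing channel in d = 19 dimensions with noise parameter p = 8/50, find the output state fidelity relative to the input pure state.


F = (1-p) + p/d
= (1 - 0.1600) + 0.1600/19
= 0.8400 + 0.0084
= 0.8484

0.8484


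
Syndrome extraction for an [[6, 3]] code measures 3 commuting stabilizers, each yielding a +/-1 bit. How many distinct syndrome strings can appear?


Each stabilizer generator gives a binary (+1 or -1) measurement outcome.
With 3 independent generators:
Total syndromes = 2^3
= 8

8


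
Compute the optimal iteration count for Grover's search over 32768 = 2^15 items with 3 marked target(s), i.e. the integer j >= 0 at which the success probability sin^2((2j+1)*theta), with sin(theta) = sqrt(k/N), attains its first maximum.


After j Grover iterations the success probability is P(j) = sin^2((2j+1)*theta), where sin(theta) = sqrt(k/N).
N = 2^15 = 32768, k = 3
sin(theta) = sqrt(k/N) = 0.009568319308
theta = arcsin(sqrt(k/N)) = 0.009568465315 rad
P(j) reaches its first maximum when (2j+1)*theta is as close as possible to pi/2, i.e. j = round(pi/(4*theta) - 1/2).
pi/(4*theta) - 1/2 = 81.5819
(For comparison, the common estimate pi/4 * sqrt(N/k) = 82.0832; the exact maximiser is used here.)
Optimal iterations = 82

82


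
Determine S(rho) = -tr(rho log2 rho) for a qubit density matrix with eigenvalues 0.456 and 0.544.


S = -p*log2(p) - (1-p)*log2(1-p)
p = 0.4560, 1-p = 0.5440
= -0.4560 * log2(0.4560) - 0.5440 * log2(0.5440)
= -(-0.5166) - (-0.4778)
= 0.9944

0.9944


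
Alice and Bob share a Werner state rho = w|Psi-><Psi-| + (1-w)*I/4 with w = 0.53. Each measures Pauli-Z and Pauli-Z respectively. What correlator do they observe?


|Psi-> = (|01> - |10>)/sqrt(2)
For the pure Bell state, <Z_A Z_B> = -1 (Bell-state Pauli correlator).
The maximally-mixed part I/4 has tr(I/4 * P tensor P) = 0 for any traceless Pauli P.
So <Z_A Z_B>_rho = w * (-1) + (1 - w) * 0
= 0.53 * (-1)
= -0.5300

-0.5300


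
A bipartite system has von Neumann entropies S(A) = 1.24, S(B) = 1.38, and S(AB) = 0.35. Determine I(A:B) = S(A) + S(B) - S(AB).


I(A:B) = S(A) + S(B) - S(AB)
= 1.24 + 1.38 - 0.35
= 2.2700

2.2700


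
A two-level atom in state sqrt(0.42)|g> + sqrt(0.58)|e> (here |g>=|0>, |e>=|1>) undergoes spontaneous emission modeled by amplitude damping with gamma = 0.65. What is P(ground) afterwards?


For amplitude damping with parameter gamma on state sqrt(a)|0> + sqrt(b)|1>:
alpha^2 = 0.42, beta^2 = 0.58
P(|0>) = alpha^2 + gamma * beta^2
= 0.42 + 0.65 * 0.58
= 0.42 + 0.3770
= 0.7970

0.7970


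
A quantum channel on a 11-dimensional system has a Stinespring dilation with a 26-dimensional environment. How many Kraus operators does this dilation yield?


Tracing out the environment in an orthonormal basis {|i>_E} gives Kraus operators K_i = <i|_E U |0>_E.
Number of Kraus operators = dim(H_env) = d_env
= 26

26


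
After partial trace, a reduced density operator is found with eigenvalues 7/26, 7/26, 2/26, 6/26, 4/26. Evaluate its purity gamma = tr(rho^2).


tr(rho^2) = sum of eigenvalues squared
= (7/26)^2 + (7/26)^2 + (2/26)^2 + (6/26)^2 + (4/26)^2
= (49 + 49 + 4 + 36 + 16) / 676
= 154/676
= 0.2278

0.2278


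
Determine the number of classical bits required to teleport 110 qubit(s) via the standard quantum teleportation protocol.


Quantum teleportation requires 2 classical bits per qubit teleported.
110 qubit(s) -> 2 * 110 = 220 classical bits

220


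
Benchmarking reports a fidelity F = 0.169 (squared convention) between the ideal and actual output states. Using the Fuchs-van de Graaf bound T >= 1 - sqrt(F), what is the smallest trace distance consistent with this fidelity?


Fuchs-van de Graaf (squared-fidelity convention): 1 - sqrt(F) <= T <= sqrt(1 - F).
Lower bound: T >= 1 - sqrt(F)
sqrt(F) = sqrt(0.169) = 0.4111
T >= 1 - 0.4111
T >= 0.5889

0.5889


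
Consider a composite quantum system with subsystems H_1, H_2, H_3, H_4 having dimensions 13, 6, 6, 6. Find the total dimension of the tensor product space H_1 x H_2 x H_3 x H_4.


dim(H_1 x H_2 x H_3 x H_4) = 13 * 6 * 6 * 6
= 78 * 6 * 6
= 468 * 6
= 2808

2808


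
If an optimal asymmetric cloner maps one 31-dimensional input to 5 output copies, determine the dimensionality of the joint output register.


Output space = H^(tensor 5) where dim(H) = 31
dim = 31^5
= 961 (after 2 factors)
= 29791 (after 3 factors)
= 923521 (after 4 factors)
= 28629151 (after 5 factors)
= 28629151

28629151


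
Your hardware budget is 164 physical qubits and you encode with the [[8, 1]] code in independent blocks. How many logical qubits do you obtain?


Each code block uses 8 physical qubits for 1 logical qubit(s).
Number of complete blocks = floor(164 / 8) = 20
Logical qubits = 20 * 1
= 20

20


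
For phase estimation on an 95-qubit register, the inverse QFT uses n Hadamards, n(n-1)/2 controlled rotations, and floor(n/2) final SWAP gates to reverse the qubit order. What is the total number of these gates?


Hadamard gates: 95
Controlled rotations: n*(n-1)/2 = 95*94/2 = 4465
SWAP gates: floor(n/2) = floor(95/2) = 47
Total = 95 + 4465 + 47
= 4607

4607


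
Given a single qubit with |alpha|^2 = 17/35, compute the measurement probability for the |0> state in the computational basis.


|alpha|^2 = 17/35 = 0.4857
|beta|^2 = 1 - 17/35 = 18/35 = 0.5143
P(|0>) = |alpha|^2 = 0.4857

0.4857


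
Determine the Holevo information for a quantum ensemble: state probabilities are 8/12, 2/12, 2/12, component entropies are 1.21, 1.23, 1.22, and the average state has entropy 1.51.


chi = S(rho) - sum_i p_i * S(rho_i)
Weighted entropy = 8/12 * 1.21 + 2/12 * 1.23 + 2/12 * 1.22
= 1.2150
chi = 1.51 - 1.2150
= 0.2950

0.2950


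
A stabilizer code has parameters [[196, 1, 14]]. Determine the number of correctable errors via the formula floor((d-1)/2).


Code parameters: [[196, 1, 14]], distance d = 14.
Number of correctable errors = floor((d-1)/2)
= floor((14 - 1)/2)
= floor(13/2)
= 6

6


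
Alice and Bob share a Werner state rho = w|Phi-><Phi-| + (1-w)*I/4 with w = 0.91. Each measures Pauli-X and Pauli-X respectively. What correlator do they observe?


|Phi-> = (|00> - |11>)/sqrt(2)
For the pure Bell state, <X_A X_B> = -1 (Bell-state Pauli correlator).
The maximally-mixed part I/4 has tr(I/4 * P tensor P) = 0 for any traceless Pauli P.
So <X_A X_B>_rho = w * (-1) + (1 - w) * 0
= 0.91 * (-1)
= -0.9100

-0.9100


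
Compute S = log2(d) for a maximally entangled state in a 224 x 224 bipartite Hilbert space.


For a maximally entangled state in d x d:
S = log2(d) = log2(224)
= 7.8074

7.8074


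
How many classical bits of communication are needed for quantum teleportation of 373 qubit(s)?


Quantum teleportation requires 2 classical bits per qubit teleported.
373 qubit(s) -> 2 * 373 = 746 classical bits

746


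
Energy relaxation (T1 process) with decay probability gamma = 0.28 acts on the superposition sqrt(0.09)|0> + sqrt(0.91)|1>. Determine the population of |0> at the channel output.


For amplitude damping with parameter gamma on state sqrt(a)|0> + sqrt(b)|1>:
alpha^2 = 0.09, beta^2 = 0.91
P(|0>) = alpha^2 + gamma * beta^2
= 0.09 + 0.28 * 0.91
= 0.09 + 0.2548
= 0.3448

0.3448


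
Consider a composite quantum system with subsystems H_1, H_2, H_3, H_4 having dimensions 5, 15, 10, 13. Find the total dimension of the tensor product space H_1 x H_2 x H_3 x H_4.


dim(H_1 x H_2 x H_3 x H_4) = 5 * 15 * 10 * 13
= 75 * 10 * 13
= 750 * 13
= 9750

9750


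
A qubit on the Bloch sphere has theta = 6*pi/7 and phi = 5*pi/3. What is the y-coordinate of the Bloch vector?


theta = 2.6928, phi = 5.2360
r_y = sin(theta)*sin(phi) = 0.4339 * -0.8660
r_y = -0.3758

-0.3758


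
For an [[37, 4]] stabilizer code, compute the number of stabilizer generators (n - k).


For an [[n,k]] stabilizer code:
Number of stabilizer generators = n - k
= 37 - 4
= 33

33


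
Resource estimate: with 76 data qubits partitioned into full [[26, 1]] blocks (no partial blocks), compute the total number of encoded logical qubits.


Each code block uses 26 physical qubits for 1 logical qubit(s).
Number of complete blocks = floor(76 / 26) = 2
Logical qubits = 2 * 1
= 2

2


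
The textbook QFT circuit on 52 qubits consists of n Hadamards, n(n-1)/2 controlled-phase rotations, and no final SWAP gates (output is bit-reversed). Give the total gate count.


Hadamard gates: 52
Controlled rotations: n*(n-1)/2 = 52*51/2 = 1326
SWAP gates: 0 (omitted)
Total = 52 + 1326
= 1378

1378


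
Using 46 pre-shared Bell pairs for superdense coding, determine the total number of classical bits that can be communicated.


Superdense coding allows 2 classical bits per shared entangled pair.
46 pair(s) -> 2 * 46 = 92 classical bits

92


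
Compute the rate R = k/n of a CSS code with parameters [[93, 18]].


Code rate R = k/n
= 18/93
= 0.1935

0.1935


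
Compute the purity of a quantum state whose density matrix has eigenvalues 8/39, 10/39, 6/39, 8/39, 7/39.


tr(rho^2) = sum of eigenvalues squared
= (8/39)^2 + (10/39)^2 + (6/39)^2 + (8/39)^2 + (7/39)^2
= (64 + 100 + 36 + 64 + 49) / 1521
= 313/1521
= 0.2058

0.2058


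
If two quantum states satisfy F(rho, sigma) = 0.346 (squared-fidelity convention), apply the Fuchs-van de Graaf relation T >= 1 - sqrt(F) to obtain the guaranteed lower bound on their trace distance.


Fuchs-van de Graaf (squared-fidelity convention): 1 - sqrt(F) <= T <= sqrt(1 - F).
Lower bound: T >= 1 - sqrt(F)
sqrt(F) = sqrt(0.346) = 0.5882
T >= 1 - 0.5882
T >= 0.4118

0.4118


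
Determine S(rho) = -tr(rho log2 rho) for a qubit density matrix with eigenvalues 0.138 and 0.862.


S = -p*log2(p) - (1-p)*log2(1-p)
p = 0.1380, 1-p = 0.8620
= -0.1380 * log2(0.1380) - 0.8620 * log2(0.8620)
= -(-0.3943) - (-0.1847)
= 0.5790

0.5790


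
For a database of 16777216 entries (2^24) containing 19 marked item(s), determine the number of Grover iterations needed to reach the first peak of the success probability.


After j Grover iterations the success probability is P(j) = sin^2((2j+1)*theta), where sin(theta) = sqrt(k/N).
N = 2^24 = 16777216, k = 19
sin(theta) = sqrt(k/N) = 0.001064184312
theta = arcsin(sqrt(k/N)) = 0.001064184513 rad
P(j) reaches its first maximum when (2j+1)*theta is as close as possible to pi/2, i.e. j = round(pi/(4*theta) - 1/2).
pi/(4*theta) - 1/2 = 737.5282
(For comparison, the common estimate pi/4 * sqrt(N/k) = 738.0283; the exact maximiser is used here.)
Optimal iterations = 738

738


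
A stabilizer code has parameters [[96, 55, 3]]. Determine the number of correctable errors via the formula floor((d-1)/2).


Code parameters: [[96, 55, 3]], distance d = 3.
Number of correctable errors = floor((d-1)/2)
= floor((3 - 1)/2)
= floor(2/2)
= 1

1


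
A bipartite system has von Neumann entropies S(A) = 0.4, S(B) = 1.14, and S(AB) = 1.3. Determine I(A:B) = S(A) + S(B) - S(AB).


I(A:B) = S(A) + S(B) - S(AB)
= 0.4 + 1.14 - 1.3
= 0.2400

0.2400


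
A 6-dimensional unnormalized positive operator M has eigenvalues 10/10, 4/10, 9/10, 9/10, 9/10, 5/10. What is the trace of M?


tr(M) = sum of eigenvalues
= 10/10 + 4/10 + 9/10 + 9/10 + 9/10 + 5/10
= 46/10
= 4.6000

4.6000


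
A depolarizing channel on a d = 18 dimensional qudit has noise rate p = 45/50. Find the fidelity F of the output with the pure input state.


F = (1-p) + p/d
= (1 - 0.9000) + 0.9000/18
= 0.1000 + 0.0500
= 0.1500

0.1500


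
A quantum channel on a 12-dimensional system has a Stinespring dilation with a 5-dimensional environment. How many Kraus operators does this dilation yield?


Tracing out the environment in an orthonormal basis {|i>_E} gives Kraus operators K_i = <i|_E U |0>_E.
Number of Kraus operators = dim(H_env) = d_env
= 5

5


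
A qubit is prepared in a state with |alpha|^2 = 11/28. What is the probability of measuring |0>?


|alpha|^2 = 11/28 = 0.3929
|beta|^2 = 1 - 11/28 = 17/28 = 0.6071
P(|0>) = |alpha|^2 = 0.3929

0.3929


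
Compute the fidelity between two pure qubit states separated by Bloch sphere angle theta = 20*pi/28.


For states separated by angle theta on Bloch sphere:
F = cos^2(theta/2)
theta = 20*pi/28 = 2.2440
theta/2 = 1.1220
cos(theta/2) = 0.4339
F = 0.1883

0.1883


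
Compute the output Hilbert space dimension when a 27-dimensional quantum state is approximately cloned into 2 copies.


Output space = H^(tensor 2) where dim(H) = 27
dim = 27^2
= 729

729


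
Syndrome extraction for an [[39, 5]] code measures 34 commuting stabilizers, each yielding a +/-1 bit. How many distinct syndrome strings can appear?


Each stabilizer generator gives a binary (+1 or -1) measurement outcome.
With 34 independent generators:
Total syndromes = 2^34
= 17179869184

17179869184


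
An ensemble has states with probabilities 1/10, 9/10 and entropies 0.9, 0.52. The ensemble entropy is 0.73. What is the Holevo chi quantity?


chi = S(rho) - sum_i p_i * S(rho_i)
Weighted entropy = 1/10 * 0.9 + 9/10 * 0.52
= 0.5580
chi = 0.73 - 0.5580
= 0.1720

0.1720


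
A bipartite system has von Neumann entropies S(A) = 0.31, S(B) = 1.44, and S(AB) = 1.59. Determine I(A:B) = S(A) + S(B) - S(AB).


I(A:B) = S(A) + S(B) - S(AB)
= 0.31 + 1.44 - 1.59
= 0.1600

0.1600


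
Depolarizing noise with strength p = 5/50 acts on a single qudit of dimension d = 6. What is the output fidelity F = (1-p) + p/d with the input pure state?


F = (1-p) + p/d
= (1 - 0.1000) + 0.1000/6
= 0.9000 + 0.0167
= 0.9167

0.9167


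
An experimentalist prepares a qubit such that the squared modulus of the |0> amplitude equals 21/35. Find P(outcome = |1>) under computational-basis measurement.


|alpha|^2 = 21/35 = 0.6000
|beta|^2 = 1 - 21/35 = 14/35 = 0.4000
P(|1>) = |beta|^2 = 0.4000

0.4000


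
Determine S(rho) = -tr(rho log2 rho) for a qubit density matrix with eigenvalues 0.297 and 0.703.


S = -p*log2(p) - (1-p)*log2(1-p)
p = 0.2970, 1-p = 0.7030
= -0.2970 * log2(0.2970) - 0.7030 * log2(0.7030)
= -(-0.5202) - (-0.3574)
= 0.8776

0.8776


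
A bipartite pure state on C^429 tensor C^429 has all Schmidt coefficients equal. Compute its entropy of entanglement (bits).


For a maximally entangled state in d x d:
S = log2(d) = log2(429)
= 8.7448

8.7448


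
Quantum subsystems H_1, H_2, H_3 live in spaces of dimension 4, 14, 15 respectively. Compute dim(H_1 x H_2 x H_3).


dim(H_1 x H_2 x H_3) = 4 * 14 * 15
= 56 * 15
= 840

840


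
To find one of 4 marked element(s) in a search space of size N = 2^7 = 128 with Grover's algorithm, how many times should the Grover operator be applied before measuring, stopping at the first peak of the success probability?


After j Grover iterations the success probability is P(j) = sin^2((2j+1)*theta), where sin(theta) = sqrt(k/N).
N = 2^7 = 128, k = 4
sin(theta) = sqrt(k/N) = 0.1767766953
theta = arcsin(sqrt(k/N)) = 0.1777106008 rad
P(j) reaches its first maximum when (2j+1)*theta is as close as possible to pi/2, i.e. j = round(pi/(4*theta) - 1/2).
pi/(4*theta) - 1/2 = 3.9195
(For comparison, the common estimate pi/4 * sqrt(N/k) = 4.4429; the exact maximiser is used here.)
Optimal iterations = 4

4


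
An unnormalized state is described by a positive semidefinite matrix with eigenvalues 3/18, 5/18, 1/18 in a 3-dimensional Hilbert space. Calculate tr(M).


tr(M) = sum of eigenvalues
= 3/18 + 5/18 + 1/18
= 9/18
= 0.5000

0.5000


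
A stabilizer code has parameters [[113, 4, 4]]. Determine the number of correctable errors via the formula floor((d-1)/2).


Code parameters: [[113, 4, 4]], distance d = 4.
Number of correctable errors = floor((d-1)/2)
= floor((4 - 1)/2)
= floor(3/2)
= 1

1


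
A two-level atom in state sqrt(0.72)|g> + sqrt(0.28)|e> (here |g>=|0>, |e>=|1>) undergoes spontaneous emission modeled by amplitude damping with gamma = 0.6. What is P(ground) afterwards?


For amplitude damping with parameter gamma on state sqrt(a)|0> + sqrt(b)|1>:
alpha^2 = 0.72, beta^2 = 0.28
P(|0>) = alpha^2 + gamma * beta^2
= 0.72 + 0.6 * 0.28
= 0.72 + 0.1680
= 0.8880

0.8880


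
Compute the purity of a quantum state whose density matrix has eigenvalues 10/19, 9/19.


tr(rho^2) = sum of eigenvalues squared
= (10/19)^2 + (9/19)^2
= (100 + 81) / 361
= 181/361
= 0.5014

0.5014


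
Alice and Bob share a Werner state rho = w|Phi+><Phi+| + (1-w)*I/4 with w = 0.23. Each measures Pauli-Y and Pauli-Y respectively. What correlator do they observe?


|Phi+> = (|00> + |11>)/sqrt(2)
For the pure Bell state, <Y_A Y_B> = -1 (Bell-state Pauli correlator).
The maximally-mixed part I/4 has tr(I/4 * P tensor P) = 0 for any traceless Pauli P.
So <Y_A Y_B>_rho = w * (-1) + (1 - w) * 0
= 0.23 * (-1)
= -0.2300

-0.2300


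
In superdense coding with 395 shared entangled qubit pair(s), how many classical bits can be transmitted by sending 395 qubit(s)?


Superdense coding allows 2 classical bits per shared entangled pair.
395 pair(s) -> 2 * 395 = 790 classical bits

790


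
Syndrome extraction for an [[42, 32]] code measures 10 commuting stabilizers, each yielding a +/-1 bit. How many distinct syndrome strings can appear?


Each stabilizer generator gives a binary (+1 or -1) measurement outcome.
With 10 independent generators:
Total syndromes = 2^10
= 1024

1024


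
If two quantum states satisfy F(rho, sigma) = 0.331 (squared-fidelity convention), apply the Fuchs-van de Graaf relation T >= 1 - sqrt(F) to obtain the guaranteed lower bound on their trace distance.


Fuchs-van de Graaf (squared-fidelity convention): 1 - sqrt(F) <= T <= sqrt(1 - F).
Lower bound: T >= 1 - sqrt(F)
sqrt(F) = sqrt(0.331) = 0.5753
T >= 1 - 0.5753
T >= 0.4247

0.4247


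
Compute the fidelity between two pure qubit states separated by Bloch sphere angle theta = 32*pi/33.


For states separated by angle theta on Bloch sphere:
F = cos^2(theta/2)
theta = 32*pi/33 = 3.0464
theta/2 = 1.5232
cos(theta/2) = 0.0476
F = 0.0023

0.0023


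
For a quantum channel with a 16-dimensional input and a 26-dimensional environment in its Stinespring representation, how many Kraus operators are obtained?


Tracing out the environment in an orthonormal basis {|i>_E} gives Kraus operators K_i = <i|_E U |0>_E.
Number of Kraus operators = dim(H_env) = d_env
= 26

26


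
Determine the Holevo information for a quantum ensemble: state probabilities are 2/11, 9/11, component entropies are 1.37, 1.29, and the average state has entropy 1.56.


chi = S(rho) - sum_i p_i * S(rho_i)
Weighted entropy = 2/11 * 1.37 + 9/11 * 1.29
= 1.3045
chi = 1.56 - 1.3045
= 0.2555

0.2555


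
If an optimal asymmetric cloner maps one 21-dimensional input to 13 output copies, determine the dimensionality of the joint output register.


Output space = H^(tensor 13) where dim(H) = 21
dim = 21^13
= 441 (after 2 factors)
= 9261 (after 3 factors)
= 194481 (after 4 factors)
= 4084101 (after 5 factors)
= 85766121 (after 6 factors)
= 1801088541 (after 7 factors)
= 37822859361 (after 8 factors)
= 794280046581 (after 9 factors)
= 16679880978201 (after 10 factors)
= 350277500542221 (after 11 factors)
= 7355827511386641 (after 12 factors)
= 154472377739119461 (after 13 factors)
= 154472377739119461

154472377739119461


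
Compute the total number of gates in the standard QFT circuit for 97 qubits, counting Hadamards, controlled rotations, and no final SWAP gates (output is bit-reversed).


Hadamard gates: 97
Controlled rotations: n*(n-1)/2 = 97*96/2 = 4656
SWAP gates: 0 (omitted)
Total = 97 + 4656
= 4753

4753


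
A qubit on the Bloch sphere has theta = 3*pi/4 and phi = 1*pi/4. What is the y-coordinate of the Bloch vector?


theta = 2.3562, phi = 0.7854
r_y = sin(theta)*sin(phi) = 0.7071 * 0.7071
r_y = 0.5000

0.5000


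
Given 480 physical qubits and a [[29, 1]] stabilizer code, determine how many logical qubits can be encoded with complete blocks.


Each code block uses 29 physical qubits for 1 logical qubit(s).
Number of complete blocks = floor(480 / 29) = 16
Logical qubits = 16 * 1
= 16

16


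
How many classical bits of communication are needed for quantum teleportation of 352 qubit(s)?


Quantum teleportation requires 2 classical bits per qubit teleported.
352 qubit(s) -> 2 * 352 = 704 classical bits

704


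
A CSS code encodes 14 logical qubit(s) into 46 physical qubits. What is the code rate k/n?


Code rate R = k/n
= 14/46
= 0.3043

0.3043


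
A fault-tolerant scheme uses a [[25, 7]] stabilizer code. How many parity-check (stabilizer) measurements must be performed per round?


For an [[n,k]] stabilizer code:
Number of stabilizer generators = n - k
= 25 - 7
= 18

18


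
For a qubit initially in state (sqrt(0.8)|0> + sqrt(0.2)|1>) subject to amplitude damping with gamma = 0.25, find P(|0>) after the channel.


For amplitude damping with parameter gamma on state sqrt(a)|0> + sqrt(b)|1>:
alpha^2 = 0.8, beta^2 = 0.2
P(|0>) = alpha^2 + gamma * beta^2
= 0.8 + 0.25 * 0.2
= 0.8 + 0.0500
= 0.8500

0.8500


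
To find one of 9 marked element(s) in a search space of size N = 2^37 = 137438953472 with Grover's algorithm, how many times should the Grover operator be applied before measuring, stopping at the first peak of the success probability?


After j Grover iterations the success probability is P(j) = sin^2((2j+1)*theta), where sin(theta) = sqrt(k/N).
N = 2^37 = 137438953472, k = 9
sin(theta) = sqrt(k/N) = 8.092194914e-06
theta = arcsin(sqrt(k/N)) = 8.092194914e-06 rad
P(j) reaches its first maximum when (2j+1)*theta is as close as possible to pi/2, i.e. j = round(pi/(4*theta) - 1/2).
pi/(4*theta) - 1/2 = 97055.7587
(For comparison, the common estimate pi/4 * sqrt(N/k) = 97056.2587; the exact maximiser is used here.)
Optimal iterations = 97056

97056


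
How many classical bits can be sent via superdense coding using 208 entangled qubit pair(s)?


Superdense coding allows 2 classical bits per shared entangled pair.
208 pair(s) -> 2 * 208 = 416 classical bits

416


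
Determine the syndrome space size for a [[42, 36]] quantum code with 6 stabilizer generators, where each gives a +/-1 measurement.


Each stabilizer generator gives a binary (+1 or -1) measurement outcome.
With 6 independent generators:
Total syndromes = 2^6
= 64

64


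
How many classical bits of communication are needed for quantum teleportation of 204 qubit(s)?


Quantum teleportation requires 2 classical bits per qubit teleported.
204 qubit(s) -> 2 * 204 = 408 classical bits

408


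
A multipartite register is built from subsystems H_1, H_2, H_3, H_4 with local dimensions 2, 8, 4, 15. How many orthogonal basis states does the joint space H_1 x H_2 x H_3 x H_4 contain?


dim(H_1 x H_2 x H_3 x H_4) = 2 * 8 * 4 * 15
= 16 * 4 * 15
= 64 * 15
= 960

960


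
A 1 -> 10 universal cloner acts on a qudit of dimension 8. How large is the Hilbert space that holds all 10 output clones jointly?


Output space = H^(tensor 10) where dim(H) = 8
dim = 8^10
= 64 (after 2 factors)
= 512 (after 3 factors)
= 4096 (after 4 factors)
= 32768 (after 5 factors)
= 262144 (after 6 factors)
= 2097152 (after 7 factors)
= 16777216 (after 8 factors)
= 134217728 (after 9 factors)
= 1073741824 (after 10 factors)
= 1073741824

1073741824


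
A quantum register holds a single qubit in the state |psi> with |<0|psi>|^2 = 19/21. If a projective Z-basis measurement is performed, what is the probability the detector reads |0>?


|alpha|^2 = 19/21 = 0.9048
|beta|^2 = 1 - 19/21 = 2/21 = 0.0952
P(|0>) = |alpha|^2 = 0.9048

0.9048


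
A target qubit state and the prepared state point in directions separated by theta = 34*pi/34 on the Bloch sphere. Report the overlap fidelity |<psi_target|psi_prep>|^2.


For states separated by angle theta on Bloch sphere:
F = cos^2(theta/2)
theta = 34*pi/34 = 3.1416
theta/2 = 1.5708
cos(theta/2) = 0.0000
F = 0.0000

0.0000


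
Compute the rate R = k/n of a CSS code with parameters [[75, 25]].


Code rate R = k/n
= 25/75
= 0.3333

0.3333


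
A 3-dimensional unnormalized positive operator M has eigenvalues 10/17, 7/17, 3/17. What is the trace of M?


tr(M) = sum of eigenvalues
= 10/17 + 7/17 + 3/17
= 20/17
= 1.1765

1.1765


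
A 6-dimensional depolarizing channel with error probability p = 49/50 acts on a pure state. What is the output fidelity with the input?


F = (1-p) + p/d
= (1 - 0.9800) + 0.9800/6
= 0.0200 + 0.1633
= 0.1833

0.1833


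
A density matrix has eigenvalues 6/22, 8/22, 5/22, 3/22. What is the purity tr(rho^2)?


tr(rho^2) = sum of eigenvalues squared
= (6/22)^2 + (8/22)^2 + (5/22)^2 + (3/22)^2
= (36 + 64 + 25 + 9) / 484
= 134/484
= 0.2769

0.2769


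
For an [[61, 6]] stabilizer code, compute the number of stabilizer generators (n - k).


For an [[n,k]] stabilizer code:
Number of stabilizer generators = n - k
= 61 - 6
= 55

55


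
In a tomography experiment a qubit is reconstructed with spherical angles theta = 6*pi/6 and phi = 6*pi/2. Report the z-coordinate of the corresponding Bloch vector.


theta = 3.1416, phi = 9.4248
r_z = cos(theta) = -1.0000

-1.0000


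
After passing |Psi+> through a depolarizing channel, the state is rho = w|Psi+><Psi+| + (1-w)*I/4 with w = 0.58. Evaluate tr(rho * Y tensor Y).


|Psi+> = (|01> + |10>)/sqrt(2)
For the pure Bell state, <Y_A Y_B> = +1 (Bell-state Pauli correlator).
The maximally-mixed part I/4 has tr(I/4 * P tensor P) = 0 for any traceless Pauli P.
So <Y_A Y_B>_rho = w * (+1) + (1 - w) * 0
= 0.58 * (+1)
= 0.5800

0.5800
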